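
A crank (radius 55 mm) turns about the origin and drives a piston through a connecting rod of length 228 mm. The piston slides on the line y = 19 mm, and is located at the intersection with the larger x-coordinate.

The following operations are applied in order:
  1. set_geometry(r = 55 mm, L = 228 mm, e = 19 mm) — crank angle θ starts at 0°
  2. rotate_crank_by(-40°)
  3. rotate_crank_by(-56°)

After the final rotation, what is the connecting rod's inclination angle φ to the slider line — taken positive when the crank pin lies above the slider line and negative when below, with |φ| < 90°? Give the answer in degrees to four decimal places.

-18.8590

set_geometry: r = 55 mm, L = 228 mm, e = 19 mm; θ ← 0°
rotate_crank_by(-40°): θ ← 0° -40° = -40°
rotate_crank_by(-56°): θ ← -40° -56° = -96°
crank pin P = (r cos θ, r sin θ) = (-5.749065, -54.698704)
h = r sin θ − e = -54.698704 − 19 = -73.698704
sin φ = h / L = -73.698704 / 228 = -0.32323993
φ = arcsin(-0.32323993) = -18.858976°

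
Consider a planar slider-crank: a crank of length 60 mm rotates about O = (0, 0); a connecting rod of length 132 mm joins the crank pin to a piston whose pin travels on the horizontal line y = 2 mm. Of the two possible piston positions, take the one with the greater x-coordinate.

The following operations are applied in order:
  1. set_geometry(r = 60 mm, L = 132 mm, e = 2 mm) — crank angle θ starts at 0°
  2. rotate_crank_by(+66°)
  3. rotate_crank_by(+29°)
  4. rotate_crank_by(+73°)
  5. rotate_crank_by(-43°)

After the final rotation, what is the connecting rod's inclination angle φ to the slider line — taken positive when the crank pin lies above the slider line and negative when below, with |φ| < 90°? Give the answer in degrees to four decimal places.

20.9277

set_geometry: r = 60 mm, L = 132 mm, e = 2 mm; θ ← 0°
rotate_crank_by(+66°): θ ← 0° +66° = 66°
rotate_crank_by(+29°): θ ← 66° +29° = 95°
rotate_crank_by(+73°): θ ← 95° +73° = 168°
rotate_crank_by(-43°): θ ← 168° -43° = 125°
crank pin P = (r cos θ, r sin θ) = (-34.414586, 49.149123)
h = r sin θ − e = 49.149123 − 2 = 47.149123
sin φ = h / L = 47.149123 / 132 = 0.35719032
φ = arcsin(0.35719032) = 20.927744°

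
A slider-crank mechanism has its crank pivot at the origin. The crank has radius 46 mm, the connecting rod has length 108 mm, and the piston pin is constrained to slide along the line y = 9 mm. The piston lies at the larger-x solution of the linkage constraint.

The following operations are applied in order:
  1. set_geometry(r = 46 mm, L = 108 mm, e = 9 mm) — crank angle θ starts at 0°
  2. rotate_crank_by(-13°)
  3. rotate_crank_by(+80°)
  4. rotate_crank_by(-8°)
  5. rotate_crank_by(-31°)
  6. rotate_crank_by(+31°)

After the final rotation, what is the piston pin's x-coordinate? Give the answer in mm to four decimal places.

set_geometry: r = 46 mm, L = 108 mm, e = 9 mm; θ ← 0°
rotate_crank_by(-13°): θ ← 0° -13° = -13°
rotate_crank_by(+80°): θ ← -13° +80° = 67°
rotate_crank_by(-8°): θ ← 67° -8° = 59°
rotate_crank_by(-31°): θ ← 59° -31° = 28°
rotate_crank_by(+31°): θ ← 28° +31° = 59°
crank pin P = (r cos θ, r sin θ) = (23.691751, 39.429696)
h = r sin θ − e = 39.429696 − 9 = 30.429696
x = r cos θ + √(L² − h²) = 23.691751 + √(11664.0 − 925.9664) = 23.691751 + 103.624484 = 127.316235

127.3162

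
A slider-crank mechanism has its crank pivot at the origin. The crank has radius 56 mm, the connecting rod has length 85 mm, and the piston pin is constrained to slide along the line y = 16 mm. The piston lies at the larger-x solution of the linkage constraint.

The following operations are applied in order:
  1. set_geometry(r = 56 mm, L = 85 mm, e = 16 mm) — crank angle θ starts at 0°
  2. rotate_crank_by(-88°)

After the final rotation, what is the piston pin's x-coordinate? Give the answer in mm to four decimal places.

set_geometry: r = 56 mm, L = 85 mm, e = 16 mm; θ ← 0°
rotate_crank_by(-88°): θ ← 0° -88° = -88°
crank pin P = (r cos θ, r sin θ) = (1.954372, -55.965886)
h = r sin θ − e = -55.965886 − 16 = -71.965886
x = r cos θ + √(L² − h²) = 1.954372 + √(7225.0 − 5179.0888) = 1.954372 + 45.231750 = 47.186122

47.1861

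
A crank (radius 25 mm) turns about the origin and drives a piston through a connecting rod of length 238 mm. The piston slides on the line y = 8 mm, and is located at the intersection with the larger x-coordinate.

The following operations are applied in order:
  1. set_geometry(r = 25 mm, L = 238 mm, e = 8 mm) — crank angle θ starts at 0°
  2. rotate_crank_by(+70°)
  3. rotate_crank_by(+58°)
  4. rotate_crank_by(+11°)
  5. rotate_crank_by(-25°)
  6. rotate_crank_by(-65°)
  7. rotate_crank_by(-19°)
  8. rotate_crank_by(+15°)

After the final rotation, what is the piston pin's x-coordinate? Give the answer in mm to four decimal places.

set_geometry: r = 25 mm, L = 238 mm, e = 8 mm; θ ← 0°
rotate_crank_by(+70°): θ ← 0° +70° = 70°
rotate_crank_by(+58°): θ ← 70° +58° = 128°
rotate_crank_by(+11°): θ ← 128° +11° = 139°
rotate_crank_by(-25°): θ ← 139° -25° = 114°
rotate_crank_by(-65°): θ ← 114° -65° = 49°
rotate_crank_by(-19°): θ ← 49° -19° = 30°
rotate_crank_by(+15°): θ ← 30° +15° = 45°
crank pin P = (r cos θ, r sin θ) = (17.677670, 17.677670)
h = r sin θ − e = 17.677670 − 8 = 9.677670
x = r cos θ + √(L² − h²) = 17.677670 + √(56644.0 − 93.6573) = 17.677670 + 237.803160 = 255.480829

255.4808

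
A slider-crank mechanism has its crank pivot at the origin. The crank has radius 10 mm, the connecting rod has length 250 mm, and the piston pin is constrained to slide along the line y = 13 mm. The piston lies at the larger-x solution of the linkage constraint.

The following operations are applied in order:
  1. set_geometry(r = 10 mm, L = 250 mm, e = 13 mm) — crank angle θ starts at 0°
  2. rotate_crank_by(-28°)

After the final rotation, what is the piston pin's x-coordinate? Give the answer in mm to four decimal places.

set_geometry: r = 10 mm, L = 250 mm, e = 13 mm; θ ← 0°
rotate_crank_by(-28°): θ ← 0° -28° = -28°
crank pin P = (r cos θ, r sin θ) = (8.829476, -4.694716)
h = r sin θ − e = -4.694716 − 13 = -17.694716
x = r cos θ + √(L² − h²) = 8.829476 + √(62500.0 − 313.1030) = 8.829476 + 249.373008 = 258.202484

258.2025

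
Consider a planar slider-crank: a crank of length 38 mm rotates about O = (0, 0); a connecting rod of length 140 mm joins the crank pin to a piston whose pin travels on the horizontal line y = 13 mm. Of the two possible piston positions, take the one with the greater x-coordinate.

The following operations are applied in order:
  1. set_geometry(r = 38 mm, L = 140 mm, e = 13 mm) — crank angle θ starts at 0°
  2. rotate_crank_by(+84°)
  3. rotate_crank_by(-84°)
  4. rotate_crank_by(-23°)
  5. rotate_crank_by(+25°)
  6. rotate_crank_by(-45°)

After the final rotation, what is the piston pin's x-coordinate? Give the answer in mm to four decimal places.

162.2740

set_geometry: r = 38 mm, L = 140 mm, e = 13 mm; θ ← 0°
rotate_crank_by(+84°): θ ← 0° +84° = 84°
rotate_crank_by(-84°): θ ← 84° -84° = 0°
rotate_crank_by(-23°): θ ← 0° -23° = -23°
rotate_crank_by(+25°): θ ← -23° +25° = 2°
rotate_crank_by(-45°): θ ← 2° -45° = -43°
crank pin P = (r cos θ, r sin θ) = (27.791441, -25.915938)
h = r sin θ − e = -25.915938 − 13 = -38.915938
x = r cos θ + √(L² − h²) = 27.791441 + √(19600.0 − 1514.4502) = 27.791441 + 134.482526 = 162.273967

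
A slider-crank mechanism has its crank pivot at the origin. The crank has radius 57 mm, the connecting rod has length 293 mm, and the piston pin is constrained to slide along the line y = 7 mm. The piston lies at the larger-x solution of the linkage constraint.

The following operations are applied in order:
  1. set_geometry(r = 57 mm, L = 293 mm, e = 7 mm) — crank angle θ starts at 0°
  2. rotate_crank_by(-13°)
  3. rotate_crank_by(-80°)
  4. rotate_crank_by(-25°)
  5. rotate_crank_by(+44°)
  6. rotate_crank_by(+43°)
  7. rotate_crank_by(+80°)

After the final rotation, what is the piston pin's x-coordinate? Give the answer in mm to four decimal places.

328.1731

set_geometry: r = 57 mm, L = 293 mm, e = 7 mm; θ ← 0°
rotate_crank_by(-13°): θ ← 0° -13° = -13°
rotate_crank_by(-80°): θ ← -13° -80° = -93°
rotate_crank_by(-25°): θ ← -93° -25° = -118°
rotate_crank_by(+44°): θ ← -118° +44° = -74°
rotate_crank_by(+43°): θ ← -74° +43° = -31°
rotate_crank_by(+80°): θ ← -31° +80° = 49°
crank pin P = (r cos θ, r sin θ) = (37.395365, 43.018446)
h = r sin θ − e = 43.018446 − 7 = 36.018446
x = r cos θ + √(L² − h²) = 37.395365 + √(85849.0 − 1297.3285) = 37.395365 + 290.777701 = 328.173066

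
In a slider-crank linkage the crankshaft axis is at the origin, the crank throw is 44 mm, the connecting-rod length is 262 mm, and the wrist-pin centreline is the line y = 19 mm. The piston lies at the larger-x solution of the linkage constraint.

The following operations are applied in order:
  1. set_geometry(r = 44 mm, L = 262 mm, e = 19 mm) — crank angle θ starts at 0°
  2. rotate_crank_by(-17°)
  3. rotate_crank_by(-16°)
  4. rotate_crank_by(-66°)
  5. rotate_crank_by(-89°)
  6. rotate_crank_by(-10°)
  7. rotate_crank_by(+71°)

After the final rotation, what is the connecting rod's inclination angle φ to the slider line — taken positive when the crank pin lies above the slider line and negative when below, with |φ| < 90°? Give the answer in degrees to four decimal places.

set_geometry: r = 44 mm, L = 262 mm, e = 19 mm; θ ← 0°
rotate_crank_by(-17°): θ ← 0° -17° = -17°
rotate_crank_by(-16°): θ ← -17° -16° = -33°
rotate_crank_by(-66°): θ ← -33° -66° = -99°
rotate_crank_by(-89°): θ ← -99° -89° = -188°
rotate_crank_by(-10°): θ ← -188° -10° = -198°
rotate_crank_by(+71°): θ ← -198° +71° = -127°
crank pin P = (r cos θ, r sin θ) = (-26.479861, -35.139962)
h = r sin θ − e = -35.139962 − 19 = -54.139962
sin φ = h / L = -54.139962 / 262 = -0.20664108
φ = arcsin(-0.20664108) = -11.925583°

-11.9256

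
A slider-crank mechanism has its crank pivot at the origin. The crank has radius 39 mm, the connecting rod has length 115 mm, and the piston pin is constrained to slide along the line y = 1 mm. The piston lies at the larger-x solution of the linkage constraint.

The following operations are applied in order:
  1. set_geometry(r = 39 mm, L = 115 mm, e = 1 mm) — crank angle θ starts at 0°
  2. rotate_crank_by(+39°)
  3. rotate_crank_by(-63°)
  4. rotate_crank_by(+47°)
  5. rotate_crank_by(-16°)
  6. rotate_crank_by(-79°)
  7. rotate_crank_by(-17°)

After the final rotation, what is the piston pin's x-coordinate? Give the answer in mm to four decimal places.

108.5021

set_geometry: r = 39 mm, L = 115 mm, e = 1 mm; θ ← 0°
rotate_crank_by(+39°): θ ← 0° +39° = 39°
rotate_crank_by(-63°): θ ← 39° -63° = -24°
rotate_crank_by(+47°): θ ← -24° +47° = 23°
rotate_crank_by(-16°): θ ← 23° -16° = 7°
rotate_crank_by(-79°): θ ← 7° -79° = -72°
rotate_crank_by(-17°): θ ← -72° -17° = -89°
crank pin P = (r cos θ, r sin θ) = (0.680644, -38.994060)
h = r sin θ − e = -38.994060 − 1 = -39.994060
x = r cos θ + √(L² − h²) = 0.680644 + √(13225.0 − 1599.5248) = 0.680644 + 107.821497 = 108.502141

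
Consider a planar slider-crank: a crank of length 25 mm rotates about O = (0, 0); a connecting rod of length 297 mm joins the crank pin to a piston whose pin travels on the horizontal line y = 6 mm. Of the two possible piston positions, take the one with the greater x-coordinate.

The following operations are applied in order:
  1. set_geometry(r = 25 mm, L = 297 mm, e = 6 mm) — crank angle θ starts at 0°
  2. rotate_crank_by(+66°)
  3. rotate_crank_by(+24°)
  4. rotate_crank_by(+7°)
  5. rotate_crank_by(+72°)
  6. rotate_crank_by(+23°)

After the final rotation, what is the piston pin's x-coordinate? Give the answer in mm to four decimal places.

272.3351

set_geometry: r = 25 mm, L = 297 mm, e = 6 mm; θ ← 0°
rotate_crank_by(+66°): θ ← 0° +66° = 66°
rotate_crank_by(+24°): θ ← 66° +24° = 90°
rotate_crank_by(+7°): θ ← 90° +7° = 97°
rotate_crank_by(+72°): θ ← 97° +72° = 169°
rotate_crank_by(+23°): θ ← 169° +23° = 192°
crank pin P = (r cos θ, r sin θ) = (-24.453690, -5.197792)
h = r sin θ − e = -5.197792 − 6 = -11.197792
x = r cos θ + √(L² − h²) = -24.453690 + √(88209.0 − 125.3906) = -24.453690 + 296.788830 = 272.335140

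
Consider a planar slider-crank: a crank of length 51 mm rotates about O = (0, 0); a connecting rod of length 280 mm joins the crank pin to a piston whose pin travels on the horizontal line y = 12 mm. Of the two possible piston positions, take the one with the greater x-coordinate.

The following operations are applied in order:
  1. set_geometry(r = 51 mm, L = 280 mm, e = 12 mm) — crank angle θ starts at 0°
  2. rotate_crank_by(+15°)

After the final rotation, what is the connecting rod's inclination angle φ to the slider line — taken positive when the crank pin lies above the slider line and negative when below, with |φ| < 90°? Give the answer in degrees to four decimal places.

0.2455

set_geometry: r = 51 mm, L = 280 mm, e = 12 mm; θ ← 0°
rotate_crank_by(+15°): θ ← 0° +15° = 15°
crank pin P = (r cos θ, r sin θ) = (49.262217, 13.199771)
h = r sin θ − e = 13.199771 − 12 = 1.199771
sin φ = h / L = 1.199771 / 280 = 0.00428490
φ = arcsin(0.00428490) = 0.245507°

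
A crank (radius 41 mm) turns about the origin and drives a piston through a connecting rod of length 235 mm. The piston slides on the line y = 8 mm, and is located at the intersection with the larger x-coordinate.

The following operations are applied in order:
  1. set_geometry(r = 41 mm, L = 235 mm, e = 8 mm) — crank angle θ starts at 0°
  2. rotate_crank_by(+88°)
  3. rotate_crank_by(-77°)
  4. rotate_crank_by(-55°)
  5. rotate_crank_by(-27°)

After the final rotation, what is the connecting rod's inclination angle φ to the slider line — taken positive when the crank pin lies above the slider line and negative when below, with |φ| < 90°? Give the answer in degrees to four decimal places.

set_geometry: r = 41 mm, L = 235 mm, e = 8 mm; θ ← 0°
rotate_crank_by(+88°): θ ← 0° +88° = 88°
rotate_crank_by(-77°): θ ← 88° -77° = 11°
rotate_crank_by(-55°): θ ← 11° -55° = -44°
rotate_crank_by(-27°): θ ← -44° -27° = -71°
crank pin P = (r cos θ, r sin θ) = (13.348294, -38.766262)
h = r sin θ − e = -38.766262 − 8 = -46.766262
sin φ = h / L = -46.766262 / 235 = -0.19900537
φ = arcsin(-0.19900537) = -11.478802°

-11.4788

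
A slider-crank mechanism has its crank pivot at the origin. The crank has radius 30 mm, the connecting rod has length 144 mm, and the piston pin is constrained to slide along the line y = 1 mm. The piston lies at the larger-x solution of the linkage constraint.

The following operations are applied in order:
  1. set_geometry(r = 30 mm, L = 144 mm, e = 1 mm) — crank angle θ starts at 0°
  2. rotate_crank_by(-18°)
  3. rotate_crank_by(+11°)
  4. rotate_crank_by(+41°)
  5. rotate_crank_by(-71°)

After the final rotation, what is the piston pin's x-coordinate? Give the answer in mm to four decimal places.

166.6928

set_geometry: r = 30 mm, L = 144 mm, e = 1 mm; θ ← 0°
rotate_crank_by(-18°): θ ← 0° -18° = -18°
rotate_crank_by(+11°): θ ← -18° +11° = -7°
rotate_crank_by(+41°): θ ← -7° +41° = 34°
rotate_crank_by(-71°): θ ← 34° -71° = -37°
crank pin P = (r cos θ, r sin θ) = (23.959065, -18.054451)
h = r sin θ − e = -18.054451 − 1 = -19.054451
x = r cos θ + √(L² − h²) = 23.959065 + √(20736.0 − 363.0721) = 23.959065 + 142.733766 = 166.692831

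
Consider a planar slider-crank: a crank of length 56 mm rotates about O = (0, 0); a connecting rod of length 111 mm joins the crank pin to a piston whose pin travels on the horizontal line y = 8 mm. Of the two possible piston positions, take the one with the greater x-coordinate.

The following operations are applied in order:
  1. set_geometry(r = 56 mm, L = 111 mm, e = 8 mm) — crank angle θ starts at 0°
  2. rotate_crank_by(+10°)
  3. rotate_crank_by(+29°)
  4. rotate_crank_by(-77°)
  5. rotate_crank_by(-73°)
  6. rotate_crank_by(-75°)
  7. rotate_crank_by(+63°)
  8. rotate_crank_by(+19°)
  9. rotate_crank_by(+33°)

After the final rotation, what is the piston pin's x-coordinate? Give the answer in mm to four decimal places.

111.0015

set_geometry: r = 56 mm, L = 111 mm, e = 8 mm; θ ← 0°
rotate_crank_by(+10°): θ ← 0° +10° = 10°
rotate_crank_by(+29°): θ ← 10° +29° = 39°
rotate_crank_by(-77°): θ ← 39° -77° = -38°
rotate_crank_by(-73°): θ ← -38° -73° = -111°
rotate_crank_by(-75°): θ ← -111° -75° = -186°
rotate_crank_by(+63°): θ ← -186° +63° = -123°
rotate_crank_by(+19°): θ ← -123° +19° = -104°
rotate_crank_by(+33°): θ ← -104° +33° = -71°
crank pin P = (r cos θ, r sin θ) = (18.231817, -52.949040)
h = r sin θ − e = -52.949040 − 8 = -60.949040
x = r cos θ + √(L² − h²) = 18.231817 + √(12321.0 − 3714.7855) = 18.231817 + 92.769685 = 111.001502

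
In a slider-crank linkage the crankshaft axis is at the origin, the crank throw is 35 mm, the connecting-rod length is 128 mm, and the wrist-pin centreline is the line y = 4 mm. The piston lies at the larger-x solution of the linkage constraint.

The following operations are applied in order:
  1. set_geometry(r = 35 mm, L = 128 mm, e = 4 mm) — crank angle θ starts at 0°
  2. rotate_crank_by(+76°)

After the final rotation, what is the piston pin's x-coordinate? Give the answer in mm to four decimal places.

132.9115

set_geometry: r = 35 mm, L = 128 mm, e = 4 mm; θ ← 0°
rotate_crank_by(+76°): θ ← 0° +76° = 76°
crank pin P = (r cos θ, r sin θ) = (8.467266, 33.960350)
h = r sin θ − e = 33.960350 − 4 = 29.960350
x = r cos θ + √(L² − h²) = 8.467266 + √(16384.0 − 897.6226) = 8.467266 + 124.444274 = 132.911541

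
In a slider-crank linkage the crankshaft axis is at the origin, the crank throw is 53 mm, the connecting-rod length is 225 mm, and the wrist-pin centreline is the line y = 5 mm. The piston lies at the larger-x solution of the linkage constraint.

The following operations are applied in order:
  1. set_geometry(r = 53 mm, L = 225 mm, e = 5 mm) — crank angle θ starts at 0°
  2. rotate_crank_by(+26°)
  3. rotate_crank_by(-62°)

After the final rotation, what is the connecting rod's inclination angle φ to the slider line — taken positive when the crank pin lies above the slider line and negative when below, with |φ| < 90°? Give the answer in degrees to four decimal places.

-9.2463

set_geometry: r = 53 mm, L = 225 mm, e = 5 mm; θ ← 0°
rotate_crank_by(+26°): θ ← 0° +26° = 26°
rotate_crank_by(-62°): θ ← 26° -62° = -36°
crank pin P = (r cos θ, r sin θ) = (42.877901, -31.152618)
h = r sin θ − e = -31.152618 − 5 = -36.152618
sin φ = h / L = -36.152618 / 225 = -0.16067830
φ = arcsin(-0.16067830) = -9.246270°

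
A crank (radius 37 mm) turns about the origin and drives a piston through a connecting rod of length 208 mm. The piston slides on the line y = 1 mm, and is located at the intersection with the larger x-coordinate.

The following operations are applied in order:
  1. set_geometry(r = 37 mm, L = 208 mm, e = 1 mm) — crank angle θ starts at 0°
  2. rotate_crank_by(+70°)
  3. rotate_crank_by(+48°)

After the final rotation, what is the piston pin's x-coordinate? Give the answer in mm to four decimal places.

188.2045

set_geometry: r = 37 mm, L = 208 mm, e = 1 mm; θ ← 0°
rotate_crank_by(+70°): θ ← 0° +70° = 70°
rotate_crank_by(+48°): θ ← 70° +48° = 118°
crank pin P = (r cos θ, r sin θ) = (-17.370448, 32.669061)
h = r sin θ − e = 32.669061 − 1 = 31.669061
x = r cos θ + √(L² − h²) = -17.370448 + √(43264.0 − 1002.9294) = -17.370448 + 205.574976 = 188.204528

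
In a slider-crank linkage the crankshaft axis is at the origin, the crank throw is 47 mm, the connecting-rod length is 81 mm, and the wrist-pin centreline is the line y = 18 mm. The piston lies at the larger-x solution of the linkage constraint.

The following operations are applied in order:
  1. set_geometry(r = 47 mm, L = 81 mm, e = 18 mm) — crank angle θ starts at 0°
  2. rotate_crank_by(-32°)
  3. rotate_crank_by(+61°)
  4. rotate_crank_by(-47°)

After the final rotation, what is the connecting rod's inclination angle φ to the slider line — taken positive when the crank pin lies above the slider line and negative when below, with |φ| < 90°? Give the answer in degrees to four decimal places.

-23.6738

set_geometry: r = 47 mm, L = 81 mm, e = 18 mm; θ ← 0°
rotate_crank_by(-32°): θ ← 0° -32° = -32°
rotate_crank_by(+61°): θ ← -32° +61° = 29°
rotate_crank_by(-47°): θ ← 29° -47° = -18°
crank pin P = (r cos θ, r sin θ) = (44.699656, -14.523799)
h = r sin θ − e = -14.523799 − 18 = -32.523799
sin φ = h / L = -32.523799 / 81 = -0.40152838
φ = arcsin(-0.40152838) = -23.673760°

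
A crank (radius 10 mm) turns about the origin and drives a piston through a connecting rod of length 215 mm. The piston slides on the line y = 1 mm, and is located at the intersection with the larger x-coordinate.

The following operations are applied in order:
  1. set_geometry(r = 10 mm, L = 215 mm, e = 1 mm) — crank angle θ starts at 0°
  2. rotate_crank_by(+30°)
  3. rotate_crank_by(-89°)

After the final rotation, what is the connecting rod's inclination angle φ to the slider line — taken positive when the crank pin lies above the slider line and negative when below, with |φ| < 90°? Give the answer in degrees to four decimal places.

-2.5516

set_geometry: r = 10 mm, L = 215 mm, e = 1 mm; θ ← 0°
rotate_crank_by(+30°): θ ← 0° +30° = 30°
rotate_crank_by(-89°): θ ← 30° -89° = -59°
crank pin P = (r cos θ, r sin θ) = (5.150381, -8.571673)
h = r sin θ − e = -8.571673 − 1 = -9.571673
sin φ = h / L = -9.571673 / 215 = -0.04451941
φ = arcsin(-0.04451941) = -2.551618°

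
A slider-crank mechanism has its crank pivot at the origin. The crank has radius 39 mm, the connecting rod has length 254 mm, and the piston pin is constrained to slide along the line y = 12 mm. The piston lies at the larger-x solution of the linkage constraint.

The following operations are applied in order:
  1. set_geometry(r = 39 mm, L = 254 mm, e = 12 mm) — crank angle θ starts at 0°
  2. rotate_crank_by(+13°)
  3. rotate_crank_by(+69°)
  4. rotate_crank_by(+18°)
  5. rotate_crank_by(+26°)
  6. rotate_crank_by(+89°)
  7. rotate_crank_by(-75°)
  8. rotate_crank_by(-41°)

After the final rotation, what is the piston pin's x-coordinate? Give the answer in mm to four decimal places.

set_geometry: r = 39 mm, L = 254 mm, e = 12 mm; θ ← 0°
rotate_crank_by(+13°): θ ← 0° +13° = 13°
rotate_crank_by(+69°): θ ← 13° +69° = 82°
rotate_crank_by(+18°): θ ← 82° +18° = 100°
rotate_crank_by(+26°): θ ← 100° +26° = 126°
rotate_crank_by(+89°): θ ← 126° +89° = 215°
rotate_crank_by(-75°): θ ← 215° -75° = 140°
rotate_crank_by(-41°): θ ← 140° -41° = 99°
crank pin P = (r cos θ, r sin θ) = (-6.100944, 38.519845)
h = r sin θ − e = 38.519845 − 12 = 26.519845
x = r cos θ + √(L² − h²) = -6.100944 + √(64516.0 − 703.3022) = -6.100944 + 252.611753 = 246.510809

246.5108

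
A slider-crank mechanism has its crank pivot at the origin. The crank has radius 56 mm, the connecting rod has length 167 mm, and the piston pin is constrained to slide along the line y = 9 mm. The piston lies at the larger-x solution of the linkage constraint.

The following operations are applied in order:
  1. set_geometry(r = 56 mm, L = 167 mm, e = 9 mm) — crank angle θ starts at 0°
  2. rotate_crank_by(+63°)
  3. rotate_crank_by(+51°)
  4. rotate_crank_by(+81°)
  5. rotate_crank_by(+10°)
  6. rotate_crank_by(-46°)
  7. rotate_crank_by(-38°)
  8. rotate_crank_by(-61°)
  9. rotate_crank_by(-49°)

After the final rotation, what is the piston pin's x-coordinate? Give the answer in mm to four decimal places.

set_geometry: r = 56 mm, L = 167 mm, e = 9 mm; θ ← 0°
rotate_crank_by(+63°): θ ← 0° +63° = 63°
rotate_crank_by(+51°): θ ← 63° +51° = 114°
rotate_crank_by(+81°): θ ← 114° +81° = 195°
rotate_crank_by(+10°): θ ← 195° +10° = 205°
rotate_crank_by(-46°): θ ← 205° -46° = 159°
rotate_crank_by(-38°): θ ← 159° -38° = 121°
rotate_crank_by(-61°): θ ← 121° -61° = 60°
rotate_crank_by(-49°): θ ← 60° -49° = 11°
crank pin P = (r cos θ, r sin θ) = (54.971122, 10.685304)
h = r sin θ − e = 10.685304 − 9 = 1.685304
x = r cos θ + √(L² − h²) = 54.971122 + √(27889.0 − 2.8402) = 54.971122 + 166.991496 = 221.962618

221.9626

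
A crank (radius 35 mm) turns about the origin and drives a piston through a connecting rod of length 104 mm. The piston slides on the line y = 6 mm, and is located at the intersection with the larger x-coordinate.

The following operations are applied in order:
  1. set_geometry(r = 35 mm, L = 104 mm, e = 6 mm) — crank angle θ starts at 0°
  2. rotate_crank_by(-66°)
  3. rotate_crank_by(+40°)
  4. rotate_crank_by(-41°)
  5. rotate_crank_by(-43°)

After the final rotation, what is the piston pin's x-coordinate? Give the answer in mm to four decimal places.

set_geometry: r = 35 mm, L = 104 mm, e = 6 mm; θ ← 0°
rotate_crank_by(-66°): θ ← 0° -66° = -66°
rotate_crank_by(+40°): θ ← -66° +40° = -26°
rotate_crank_by(-41°): θ ← -26° -41° = -67°
rotate_crank_by(-43°): θ ← -67° -43° = -110°
crank pin P = (r cos θ, r sin θ) = (-11.970705, -32.889242)
h = r sin θ − e = -32.889242 − 6 = -38.889242
x = r cos θ + √(L² − h²) = -11.970705 + √(10816.0 − 1512.3731) = -11.970705 + 96.455310 = 84.484605

84.4846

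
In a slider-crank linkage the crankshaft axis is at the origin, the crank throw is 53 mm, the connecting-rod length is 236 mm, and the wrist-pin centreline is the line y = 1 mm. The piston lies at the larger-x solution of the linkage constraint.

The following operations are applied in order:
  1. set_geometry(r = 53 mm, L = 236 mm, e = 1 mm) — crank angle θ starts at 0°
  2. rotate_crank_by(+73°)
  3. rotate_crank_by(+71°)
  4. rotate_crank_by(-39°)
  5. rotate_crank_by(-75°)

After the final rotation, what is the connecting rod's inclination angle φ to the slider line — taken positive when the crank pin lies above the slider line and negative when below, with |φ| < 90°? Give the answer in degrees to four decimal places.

set_geometry: r = 53 mm, L = 236 mm, e = 1 mm; θ ← 0°
rotate_crank_by(+73°): θ ← 0° +73° = 73°
rotate_crank_by(+71°): θ ← 73° +71° = 144°
rotate_crank_by(-39°): θ ← 144° -39° = 105°
rotate_crank_by(-75°): θ ← 105° -75° = 30°
crank pin P = (r cos θ, r sin θ) = (45.899346, 26.500000)
h = r sin θ − e = 26.500000 − 1 = 25.500000
sin φ = h / L = 25.500000 / 236 = 0.10805085
φ = arcsin(0.10805085) = 6.202968°

6.2030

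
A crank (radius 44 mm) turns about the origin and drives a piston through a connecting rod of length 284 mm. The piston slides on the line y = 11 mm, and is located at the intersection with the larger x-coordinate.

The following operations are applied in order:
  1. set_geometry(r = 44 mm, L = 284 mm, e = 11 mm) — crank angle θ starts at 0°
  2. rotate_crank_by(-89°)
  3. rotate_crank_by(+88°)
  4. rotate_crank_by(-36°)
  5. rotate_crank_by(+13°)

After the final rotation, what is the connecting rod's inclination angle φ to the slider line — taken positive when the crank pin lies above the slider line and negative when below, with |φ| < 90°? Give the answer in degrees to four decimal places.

-5.8398

set_geometry: r = 44 mm, L = 284 mm, e = 11 mm; θ ← 0°
rotate_crank_by(-89°): θ ← 0° -89° = -89°
rotate_crank_by(+88°): θ ← -89° +88° = -1°
rotate_crank_by(-36°): θ ← -1° -36° = -37°
rotate_crank_by(+13°): θ ← -37° +13° = -24°
crank pin P = (r cos θ, r sin θ) = (40.196000, -17.896412)
h = r sin θ − e = -17.896412 − 11 = -28.896412
sin φ = h / L = -28.896412 / 284 = -0.10174793
φ = arcsin(-0.10174793) = -5.839833°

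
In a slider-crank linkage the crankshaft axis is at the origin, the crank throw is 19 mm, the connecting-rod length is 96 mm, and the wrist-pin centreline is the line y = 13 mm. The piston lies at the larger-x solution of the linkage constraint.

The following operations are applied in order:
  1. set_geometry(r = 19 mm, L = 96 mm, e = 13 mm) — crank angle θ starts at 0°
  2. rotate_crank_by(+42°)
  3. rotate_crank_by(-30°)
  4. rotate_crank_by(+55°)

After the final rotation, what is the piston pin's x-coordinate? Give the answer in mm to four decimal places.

set_geometry: r = 19 mm, L = 96 mm, e = 13 mm; θ ← 0°
rotate_crank_by(+42°): θ ← 0° +42° = 42°
rotate_crank_by(-30°): θ ← 42° -30° = 12°
rotate_crank_by(+55°): θ ← 12° +55° = 67°
crank pin P = (r cos θ, r sin θ) = (7.423891, 17.489592)
h = r sin θ − e = 17.489592 − 13 = 4.489592
x = r cos θ + √(L² − h²) = 7.423891 + √(9216.0 − 20.1564) = 7.423891 + 95.894961 = 103.318853

103.3189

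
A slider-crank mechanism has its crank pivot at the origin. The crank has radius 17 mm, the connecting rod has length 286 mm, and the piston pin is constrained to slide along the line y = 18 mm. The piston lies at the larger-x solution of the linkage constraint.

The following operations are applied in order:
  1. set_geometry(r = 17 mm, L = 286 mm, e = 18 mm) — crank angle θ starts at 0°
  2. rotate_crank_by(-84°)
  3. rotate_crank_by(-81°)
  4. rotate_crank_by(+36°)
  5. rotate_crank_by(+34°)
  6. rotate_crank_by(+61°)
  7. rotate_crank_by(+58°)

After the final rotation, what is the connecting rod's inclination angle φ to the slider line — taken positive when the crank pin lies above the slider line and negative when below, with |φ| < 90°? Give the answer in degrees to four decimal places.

-2.2214

set_geometry: r = 17 mm, L = 286 mm, e = 18 mm; θ ← 0°
rotate_crank_by(-84°): θ ← 0° -84° = -84°
rotate_crank_by(-81°): θ ← -84° -81° = -165°
rotate_crank_by(+36°): θ ← -165° +36° = -129°
rotate_crank_by(+34°): θ ← -129° +34° = -95°
rotate_crank_by(+61°): θ ← -95° +61° = -34°
rotate_crank_by(+58°): θ ← -34° +58° = 24°
crank pin P = (r cos θ, r sin θ) = (15.530273, 6.914523)
h = r sin θ − e = 6.914523 − 18 = -11.085477
sin φ = h / L = -11.085477 / 286 = -0.03876041
φ = arcsin(-0.03876041) = -2.221364°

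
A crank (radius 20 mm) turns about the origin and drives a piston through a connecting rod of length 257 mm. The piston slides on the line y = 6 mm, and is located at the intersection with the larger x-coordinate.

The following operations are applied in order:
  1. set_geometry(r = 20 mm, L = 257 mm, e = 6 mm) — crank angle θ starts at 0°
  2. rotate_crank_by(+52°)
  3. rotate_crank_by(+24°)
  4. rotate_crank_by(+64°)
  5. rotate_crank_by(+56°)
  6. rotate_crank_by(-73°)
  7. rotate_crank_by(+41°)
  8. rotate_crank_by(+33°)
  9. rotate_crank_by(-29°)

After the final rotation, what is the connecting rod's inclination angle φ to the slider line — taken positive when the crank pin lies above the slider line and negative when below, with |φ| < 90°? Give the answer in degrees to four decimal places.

-0.4106

set_geometry: r = 20 mm, L = 257 mm, e = 6 mm; θ ← 0°
rotate_crank_by(+52°): θ ← 0° +52° = 52°
rotate_crank_by(+24°): θ ← 52° +24° = 76°
rotate_crank_by(+64°): θ ← 76° +64° = 140°
rotate_crank_by(+56°): θ ← 140° +56° = 196°
rotate_crank_by(-73°): θ ← 196° -73° = 123°
rotate_crank_by(+41°): θ ← 123° +41° = 164°
rotate_crank_by(+33°): θ ← 164° +33° = 197°
rotate_crank_by(-29°): θ ← 197° -29° = 168°
crank pin P = (r cos θ, r sin θ) = (-19.562952, 4.158234)
h = r sin θ − e = 4.158234 − 6 = -1.841766
sin φ = h / L = -1.841766 / 257 = -0.00716641
φ = arcsin(-0.00716641) = -0.410608°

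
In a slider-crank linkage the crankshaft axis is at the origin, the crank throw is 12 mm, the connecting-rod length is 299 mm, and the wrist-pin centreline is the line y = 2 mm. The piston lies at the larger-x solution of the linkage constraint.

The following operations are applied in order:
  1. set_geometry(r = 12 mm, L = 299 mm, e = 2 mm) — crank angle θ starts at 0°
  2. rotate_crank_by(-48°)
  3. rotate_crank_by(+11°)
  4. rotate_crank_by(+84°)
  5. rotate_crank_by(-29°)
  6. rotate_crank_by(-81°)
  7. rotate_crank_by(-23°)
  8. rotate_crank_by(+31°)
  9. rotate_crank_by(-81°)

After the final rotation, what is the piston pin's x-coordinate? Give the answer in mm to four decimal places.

set_geometry: r = 12 mm, L = 299 mm, e = 2 mm; θ ← 0°
rotate_crank_by(-48°): θ ← 0° -48° = -48°
rotate_crank_by(+11°): θ ← -48° +11° = -37°
rotate_crank_by(+84°): θ ← -37° +84° = 47°
rotate_crank_by(-29°): θ ← 47° -29° = 18°
rotate_crank_by(-81°): θ ← 18° -81° = -63°
rotate_crank_by(-23°): θ ← -63° -23° = -86°
rotate_crank_by(+31°): θ ← -86° +31° = -55°
rotate_crank_by(-81°): θ ← -55° -81° = -136°
crank pin P = (r cos θ, r sin θ) = (-8.632078, -8.335900)
h = r sin θ − e = -8.335900 − 2 = -10.335900
x = r cos θ + √(L² − h²) = -8.632078 + √(89401.0 − 106.8308) = -8.632078 + 298.821300 = 290.189222

290.1892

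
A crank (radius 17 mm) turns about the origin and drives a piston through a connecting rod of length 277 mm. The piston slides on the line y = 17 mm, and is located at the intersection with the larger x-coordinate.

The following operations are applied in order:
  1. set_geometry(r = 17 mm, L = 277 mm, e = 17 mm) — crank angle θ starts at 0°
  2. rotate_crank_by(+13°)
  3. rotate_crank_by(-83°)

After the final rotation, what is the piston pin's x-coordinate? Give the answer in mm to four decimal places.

280.8446

set_geometry: r = 17 mm, L = 277 mm, e = 17 mm; θ ← 0°
rotate_crank_by(+13°): θ ← 0° +13° = 13°
rotate_crank_by(-83°): θ ← 13° -83° = -70°
crank pin P = (r cos θ, r sin θ) = (5.814342, -15.974775)
h = r sin θ − e = -15.974775 − 17 = -32.974775
x = r cos θ + √(L² − h²) = 5.814342 + √(76729.0 − 1087.3358) = 5.814342 + 275.030297 = 280.844639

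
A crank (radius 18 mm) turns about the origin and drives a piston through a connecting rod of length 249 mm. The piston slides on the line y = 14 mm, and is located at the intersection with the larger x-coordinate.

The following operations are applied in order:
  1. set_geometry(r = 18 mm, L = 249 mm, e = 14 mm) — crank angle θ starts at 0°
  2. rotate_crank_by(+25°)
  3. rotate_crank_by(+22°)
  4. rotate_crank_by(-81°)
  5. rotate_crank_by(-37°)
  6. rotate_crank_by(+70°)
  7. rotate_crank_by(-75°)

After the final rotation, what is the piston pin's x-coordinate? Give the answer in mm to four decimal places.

251.3585

set_geometry: r = 18 mm, L = 249 mm, e = 14 mm; θ ← 0°
rotate_crank_by(+25°): θ ← 0° +25° = 25°
rotate_crank_by(+22°): θ ← 25° +22° = 47°
rotate_crank_by(-81°): θ ← 47° -81° = -34°
rotate_crank_by(-37°): θ ← -34° -37° = -71°
rotate_crank_by(+70°): θ ← -71° +70° = -1°
rotate_crank_by(-75°): θ ← -1° -75° = -76°
crank pin P = (r cos θ, r sin θ) = (4.354594, -17.465323)
h = r sin θ − e = -17.465323 − 14 = -31.465323
x = r cos θ + √(L² − h²) = 4.354594 + √(62001.0 − 990.0666) = 4.354594 + 247.003914 = 251.358508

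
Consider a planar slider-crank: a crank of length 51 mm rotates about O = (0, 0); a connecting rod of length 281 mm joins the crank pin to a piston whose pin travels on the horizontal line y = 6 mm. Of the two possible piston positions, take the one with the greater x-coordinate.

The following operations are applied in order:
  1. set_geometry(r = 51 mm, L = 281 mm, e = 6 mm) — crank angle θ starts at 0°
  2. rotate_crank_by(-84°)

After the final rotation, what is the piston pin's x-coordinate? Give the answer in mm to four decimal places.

set_geometry: r = 51 mm, L = 281 mm, e = 6 mm; θ ← 0°
rotate_crank_by(-84°): θ ← 0° -84° = -84°
crank pin P = (r cos θ, r sin θ) = (5.330952, -50.720617)
h = r sin θ − e = -50.720617 − 6 = -56.720617
x = r cos θ + √(L² − h²) = 5.330952 + √(78961.0 − 3217.2284) = 5.330952 + 275.215864 = 280.546815

280.5468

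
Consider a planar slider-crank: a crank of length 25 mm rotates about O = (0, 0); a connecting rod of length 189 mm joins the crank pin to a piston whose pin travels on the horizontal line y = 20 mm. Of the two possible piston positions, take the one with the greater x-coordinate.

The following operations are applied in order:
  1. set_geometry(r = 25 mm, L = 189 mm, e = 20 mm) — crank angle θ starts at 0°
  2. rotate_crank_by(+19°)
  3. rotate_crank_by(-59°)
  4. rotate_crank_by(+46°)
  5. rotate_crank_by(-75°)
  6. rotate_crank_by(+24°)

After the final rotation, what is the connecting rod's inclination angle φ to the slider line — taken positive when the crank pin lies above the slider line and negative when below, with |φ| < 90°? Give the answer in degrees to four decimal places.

-11.4991

set_geometry: r = 25 mm, L = 189 mm, e = 20 mm; θ ← 0°
rotate_crank_by(+19°): θ ← 0° +19° = 19°
rotate_crank_by(-59°): θ ← 19° -59° = -40°
rotate_crank_by(+46°): θ ← -40° +46° = 6°
rotate_crank_by(-75°): θ ← 6° -75° = -69°
rotate_crank_by(+24°): θ ← -69° +24° = -45°
crank pin P = (r cos θ, r sin θ) = (17.677670, -17.677670)
h = r sin θ − e = -17.677670 − 20 = -37.677670
sin φ = h / L = -37.677670 / 189 = -0.19935275
φ = arcsin(-0.19935275) = -11.499112°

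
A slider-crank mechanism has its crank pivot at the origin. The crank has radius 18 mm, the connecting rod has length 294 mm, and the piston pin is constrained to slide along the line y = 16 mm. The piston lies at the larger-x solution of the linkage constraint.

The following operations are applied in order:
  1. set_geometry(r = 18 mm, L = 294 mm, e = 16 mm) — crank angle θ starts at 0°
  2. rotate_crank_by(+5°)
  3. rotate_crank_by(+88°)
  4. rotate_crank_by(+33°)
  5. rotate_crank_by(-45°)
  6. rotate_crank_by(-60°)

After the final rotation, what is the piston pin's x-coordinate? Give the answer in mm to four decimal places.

set_geometry: r = 18 mm, L = 294 mm, e = 16 mm; θ ← 0°
rotate_crank_by(+5°): θ ← 0° +5° = 5°
rotate_crank_by(+88°): θ ← 5° +88° = 93°
rotate_crank_by(+33°): θ ← 93° +33° = 126°
rotate_crank_by(-45°): θ ← 126° -45° = 81°
rotate_crank_by(-60°): θ ← 81° -60° = 21°
crank pin P = (r cos θ, r sin θ) = (16.804448, 6.450623)
h = r sin θ − e = 6.450623 − 16 = -9.549377
x = r cos θ + √(L² − h²) = 16.804448 + √(86436.0 − 91.1906) = 16.804448 + 293.844873 = 310.649321

310.6493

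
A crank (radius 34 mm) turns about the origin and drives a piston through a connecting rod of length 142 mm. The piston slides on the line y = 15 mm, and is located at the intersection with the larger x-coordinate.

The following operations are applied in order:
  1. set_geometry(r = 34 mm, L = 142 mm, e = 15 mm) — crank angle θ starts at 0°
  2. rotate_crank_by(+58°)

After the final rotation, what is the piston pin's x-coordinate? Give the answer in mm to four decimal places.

159.3418

set_geometry: r = 34 mm, L = 142 mm, e = 15 mm; θ ← 0°
rotate_crank_by(+58°): θ ← 0° +58° = 58°
crank pin P = (r cos θ, r sin θ) = (18.017255, 28.833635)
h = r sin θ − e = 28.833635 − 15 = 13.833635
x = r cos θ + √(L² − h²) = 18.017255 + √(20164.0 − 191.3695) = 18.017255 + 141.324557 = 159.341812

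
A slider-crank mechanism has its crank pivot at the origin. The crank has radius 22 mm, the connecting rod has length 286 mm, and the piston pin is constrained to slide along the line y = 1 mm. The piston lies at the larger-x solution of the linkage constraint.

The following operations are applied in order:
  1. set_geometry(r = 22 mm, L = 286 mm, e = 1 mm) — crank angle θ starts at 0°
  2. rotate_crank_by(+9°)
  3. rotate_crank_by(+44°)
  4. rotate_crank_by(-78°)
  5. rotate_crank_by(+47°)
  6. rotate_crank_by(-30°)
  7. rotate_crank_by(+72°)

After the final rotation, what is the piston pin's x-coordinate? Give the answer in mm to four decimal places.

set_geometry: r = 22 mm, L = 286 mm, e = 1 mm; θ ← 0°
rotate_crank_by(+9°): θ ← 0° +9° = 9°
rotate_crank_by(+44°): θ ← 9° +44° = 53°
rotate_crank_by(-78°): θ ← 53° -78° = -25°
rotate_crank_by(+47°): θ ← -25° +47° = 22°
rotate_crank_by(-30°): θ ← 22° -30° = -8°
rotate_crank_by(+72°): θ ← -8° +72° = 64°
crank pin P = (r cos θ, r sin θ) = (9.644165, 19.773469)
h = r sin θ − e = 19.773469 − 1 = 18.773469
x = r cos θ + √(L² − h²) = 9.644165 + √(81796.0 − 352.4431) = 9.644165 + 285.383176 = 295.027341

295.0273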